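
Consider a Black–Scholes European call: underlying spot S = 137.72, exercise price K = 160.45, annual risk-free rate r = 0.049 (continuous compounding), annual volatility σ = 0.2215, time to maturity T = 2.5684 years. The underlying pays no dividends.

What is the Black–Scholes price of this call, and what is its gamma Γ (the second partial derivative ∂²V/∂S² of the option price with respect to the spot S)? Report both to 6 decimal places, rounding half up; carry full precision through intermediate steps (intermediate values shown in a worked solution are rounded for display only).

price = 17.843964
Γ = 0.008118

σ√T = 0.2215·√2.5684 = 0.354981
d₁ = (ln(S/K) + (r+σ²/2)T) / (σ√T) = (ln(137.72/160.45) + (0.049+0.2215²/2)·2.5684) / 0.354981 = (-0.152760 + 0.188857) / 0.354981 = 0.101689
d₂ = d₁ − σ√T = 0.101689 − 0.354981 = -0.253292
e^{−rT} = e^{−0.049·2.5684} = 0.881746
N(d₁) = 0.540498,  N(d₂) = 0.400021
Call price V = S·N(d₁) − K·e^{−rT}·N(d₂) = 74.437409 − 56.593445 = 17.843964
φ(d₁) = (1/√(2π))·e^{−d₁²/2} = 0.396885
Γ = φ(d₁) / (S·σ·√T) = 0.008118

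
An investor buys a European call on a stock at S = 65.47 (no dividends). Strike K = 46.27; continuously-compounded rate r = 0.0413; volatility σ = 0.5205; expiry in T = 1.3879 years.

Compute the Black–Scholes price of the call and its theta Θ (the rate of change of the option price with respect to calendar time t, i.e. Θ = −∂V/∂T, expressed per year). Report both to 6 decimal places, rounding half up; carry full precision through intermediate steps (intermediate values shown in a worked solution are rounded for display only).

price = 26.664484
Θ = -4.769234

σ√T = 0.5205·√1.3879 = 0.613197
d₁ = (ln(S/K) + (r+σ²/2)T) / (σ√T) = (ln(65.47/46.27) + (0.0413+0.5205²/2)·1.3879) / 0.613197 = (0.347098 + 0.245325) / 0.613197 = 0.966123
d₂ = d₁ − σ√T = 0.966123 − 0.613197 = 0.352927
e^{−rT} = e^{−0.0413·1.3879} = 0.944292
N(d₁) = 0.833009,  N(d₂) = 0.637928
Call price V = S·N(d₁) − K·e^{−rT}·N(d₂) = 54.537082 − 27.872598 = 26.664484
φ(d₁) = (1/√(2π))·e^{−d₁²/2} = 0.250165
Θ = −S·φ(d₁)·σ/(2√T) − r·K·e^{−rT}·N(d₂) = −3.618096 − 1.151138 = -4.769234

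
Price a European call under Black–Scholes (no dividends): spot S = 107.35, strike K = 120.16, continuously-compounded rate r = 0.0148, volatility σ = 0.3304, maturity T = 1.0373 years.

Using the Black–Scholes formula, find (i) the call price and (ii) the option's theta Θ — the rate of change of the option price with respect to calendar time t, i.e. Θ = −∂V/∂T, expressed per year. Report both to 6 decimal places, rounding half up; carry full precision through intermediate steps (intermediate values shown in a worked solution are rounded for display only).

σ√T = 0.3304·√1.0373 = 0.336506
d₁ = (ln(S/K) + (r+σ²/2)T) / (σ√T) = (ln(107.35/120.16) + (0.0148+0.3304²/2)·1.0373) / 0.336506 = (-0.112730 + 0.071970) / 0.336506 = -0.121126
d₂ = d₁ − σ√T = -0.121126 − 0.336506 = -0.457632
e^{−rT} = e^{−0.0148·1.0373} = 0.984765
N(d₁) = 0.451796,  N(d₂) = 0.323609
Call price V = S·N(d₁) − K·e^{−rT}·N(d₂) = 48.500252 − 38.292398 = 10.207854
φ(d₁) = (1/√(2π))·e^{−d₁²/2} = 0.396026
Θ = −S·φ(d₁)·σ/(2√T) − r·K·e^{−rT}·N(d₂) = −6.895791 − 0.566727 = -7.462518

price = 10.207854
Θ = -7.462518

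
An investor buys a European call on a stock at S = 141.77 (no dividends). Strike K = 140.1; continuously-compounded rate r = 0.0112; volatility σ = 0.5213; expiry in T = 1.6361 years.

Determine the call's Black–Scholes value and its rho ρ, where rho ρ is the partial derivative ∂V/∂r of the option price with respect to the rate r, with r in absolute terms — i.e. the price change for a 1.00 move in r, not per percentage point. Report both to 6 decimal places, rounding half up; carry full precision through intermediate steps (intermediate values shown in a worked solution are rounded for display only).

σ√T = 0.5213·√1.6361 = 0.666795
d₁ = (ln(S/K) + (r+σ²/2)T) / (σ√T) = (ln(141.77/140.1) + (0.0112+0.5213²/2)·1.6361) / 0.666795 = (0.011850 + 0.240632) / 0.666795 = 0.378650
d₂ = d₁ − σ√T = 0.378650 − 0.666795 = -0.288146
e^{−rT} = e^{−0.0112·1.6361} = 0.981843
N(d₁) = 0.647526,  N(d₂) = 0.386618
Call price V = S·N(d₁) − K·e^{−rT}·N(d₂) = 91.799767 − 53.181629 = 38.618139
ρ = K·T·e^{−rT}·N(d₂) = 87.010463

price = 38.618139
ρ = 87.010463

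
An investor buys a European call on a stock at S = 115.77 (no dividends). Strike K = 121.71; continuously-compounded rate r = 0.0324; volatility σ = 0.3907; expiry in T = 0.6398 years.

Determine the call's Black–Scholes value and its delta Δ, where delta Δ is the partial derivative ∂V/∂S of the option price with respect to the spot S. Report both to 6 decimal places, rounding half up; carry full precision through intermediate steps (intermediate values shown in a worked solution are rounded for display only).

price = 12.930818
Δ = 0.524909

σ√T = 0.3907·√0.6398 = 0.312511
d₁ = (ln(S/K) + (r+σ²/2)T) / (σ√T) = (ln(115.77/121.71) + (0.0324+0.3907²/2)·0.6398) / 0.312511 = (-0.050036 + 0.069561) / 0.312511 = 0.062479
d₂ = d₁ − σ√T = 0.062479 − 0.312511 = -0.250032
e^{−rT} = e^{−0.0324·0.6398} = 0.979484
N(d₁) = 0.524909,  N(d₂) = 0.401281
Call price V = S·N(d₁) − K·e^{−rT}·N(d₂) = 60.768757 − 47.837939 = 12.930818
Δ = N(d₁) = 0.524909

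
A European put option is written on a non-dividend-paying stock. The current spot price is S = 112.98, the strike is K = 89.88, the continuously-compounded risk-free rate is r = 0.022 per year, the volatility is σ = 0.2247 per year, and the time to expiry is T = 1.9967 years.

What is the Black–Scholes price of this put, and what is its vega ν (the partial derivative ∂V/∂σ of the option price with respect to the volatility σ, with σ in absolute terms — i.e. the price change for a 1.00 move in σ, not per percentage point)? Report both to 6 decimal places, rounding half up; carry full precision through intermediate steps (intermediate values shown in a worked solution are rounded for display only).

price = 3.362717
ν = 37.953511

σ√T = 0.2247·√1.9967 = 0.317512
d₁ = (ln(S/K) + (r+σ²/2)T) / (σ√T) = (ln(112.98/89.88) + (0.022+0.2247²/2)·1.9967) / 0.317512 = (0.228735 + 0.094334) / 0.317512 = 1.017505
d₂ = d₁ − σ√T = 1.017505 − 0.317512 = 0.699993
e^{−rT} = e^{−0.022·1.9967} = 0.957023
N(−d₁) = 0.154457,  N(−d₂) = 0.241966
Put price V = K·e^{−rT}·N(−d₂) − S·N(−d₁) = 20.813228 − 17.450511 = 3.362717
φ(d₁) = (1/√(2π))·e^{−d₁²/2} = 0.237735
ν = S·φ(d₁)·√T = 37.953511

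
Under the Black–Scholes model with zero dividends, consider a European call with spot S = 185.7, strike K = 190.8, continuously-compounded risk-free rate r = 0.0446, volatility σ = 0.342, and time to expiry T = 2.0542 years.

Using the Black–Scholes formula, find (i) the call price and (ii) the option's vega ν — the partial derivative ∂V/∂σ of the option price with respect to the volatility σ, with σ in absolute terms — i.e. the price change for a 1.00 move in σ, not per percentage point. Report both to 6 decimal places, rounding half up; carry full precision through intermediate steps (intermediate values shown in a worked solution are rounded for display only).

price = 40.927108
ν = 98.906775

σ√T = 0.342·√2.0542 = 0.490171
d₁ = (ln(S/K) + (r+σ²/2)T) / (σ√T) = (ln(185.7/190.8) + (0.0446+0.342²/2)·2.0542) / 0.490171 = (-0.027093 + 0.211751) / 0.490171 = 0.376721
d₂ = d₁ − σ√T = 0.376721 − 0.490171 = -0.113450
e^{−rT} = e^{−0.0446·2.0542} = 0.912454
N(d₁) = 0.646810,  N(d₂) = 0.454837
Call price V = S·N(d₁) − K·e^{−rT}·N(d₂) = 120.112543 − 79.185435 = 40.927108
φ(d₁) = (1/√(2π))·e^{−d₁²/2} = 0.371615
ν = S·φ(d₁)·√T = 98.906775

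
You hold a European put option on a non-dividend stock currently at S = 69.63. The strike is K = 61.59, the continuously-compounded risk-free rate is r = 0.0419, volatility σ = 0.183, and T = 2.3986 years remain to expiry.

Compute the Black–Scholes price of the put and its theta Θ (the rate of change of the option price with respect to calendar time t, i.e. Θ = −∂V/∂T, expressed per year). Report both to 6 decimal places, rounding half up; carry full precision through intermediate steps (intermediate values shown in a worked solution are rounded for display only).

σ√T = 0.183·√2.3986 = 0.283420
d₁ = (ln(S/K) + (r+σ²/2)T) / (σ√T) = (ln(69.63/61.59) + (0.0419+0.183²/2)·2.3986) / 0.283420 = (0.122696 + 0.140665) / 0.283420 = 0.929225
d₂ = d₁ − σ√T = 0.929225 − 0.283420 = 0.645805
e^{−rT} = e^{−0.0419·2.3986} = 0.904384
N(−d₁) = 0.176386,  N(−d₂) = 0.259203
Put price V = K·e^{−rT}·N(−d₂) − S·N(−d₁) = 14.437850 − 12.281772 = 2.156078
φ(d₁) = (1/√(2π))·e^{−d₁²/2} = 0.259067
Θ = −S·φ(d₁)·σ/(2√T) + r·K·e^{−rT}·N(−d₂) = −1.065739 + 0.604946 = -0.460793

price = 2.156078
Θ = -0.460793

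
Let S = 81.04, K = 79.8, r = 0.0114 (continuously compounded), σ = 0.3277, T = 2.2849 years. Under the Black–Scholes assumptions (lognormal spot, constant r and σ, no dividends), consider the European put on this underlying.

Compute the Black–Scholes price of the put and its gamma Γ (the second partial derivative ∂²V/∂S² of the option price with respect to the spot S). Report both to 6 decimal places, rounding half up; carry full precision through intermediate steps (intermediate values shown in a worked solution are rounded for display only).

price = 13.937918
Γ = 0.009407

σ√T = 0.3277·√2.2849 = 0.495348
d₁ = (ln(S/K) + (r+σ²/2)T) / (σ√T) = (ln(81.04/79.8) + (0.0114+0.3277²/2)·2.2849) / 0.495348 = (0.015419 + 0.148732) / 0.495348 = 0.331387
d₂ = d₁ − σ√T = 0.331387 − 0.495348 = -0.163960
e^{−rT} = e^{−0.0114·2.2849} = 0.974288
N(−d₁) = 0.370176,  N(−d₂) = 0.565119
Put price V = K·e^{−rT}·N(−d₂) − S·N(−d₁) = 43.936984 − 29.999066 = 13.937918
φ(d₁) = (1/√(2π))·e^{−d₁²/2} = 0.377627
Γ = φ(d₁) / (S·σ·√T) = 0.009407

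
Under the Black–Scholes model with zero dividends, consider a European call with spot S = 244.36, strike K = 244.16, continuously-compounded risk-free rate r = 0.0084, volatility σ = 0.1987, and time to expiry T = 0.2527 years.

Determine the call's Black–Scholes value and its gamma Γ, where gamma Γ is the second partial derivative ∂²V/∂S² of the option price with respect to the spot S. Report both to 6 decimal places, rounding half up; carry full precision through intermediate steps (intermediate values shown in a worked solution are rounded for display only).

price = 10.082079
Γ = 0.016293

σ√T = 0.1987·√0.2527 = 0.099885
d₁ = (ln(S/K) + (r+σ²/2)T) / (σ√T) = (ln(244.36/244.16) + (0.0084+0.1987²/2)·0.2527) / 0.099885 = (0.000819 + 0.007111) / 0.099885 = 0.079391
d₂ = d₁ − σ√T = 0.079391 − 0.099885 = -0.020494
e^{−rT} = e^{−0.0084·0.2527} = 0.997880
N(d₁) = 0.531639,  N(d₂) = 0.491825
Call price V = S·N(d₁) − K·e^{−rT}·N(d₂) = 129.911368 − 119.829289 = 10.082079
φ(d₁) = (1/√(2π))·e^{−d₁²/2} = 0.397687
Γ = φ(d₁) / (S·σ·√T) = 0.016293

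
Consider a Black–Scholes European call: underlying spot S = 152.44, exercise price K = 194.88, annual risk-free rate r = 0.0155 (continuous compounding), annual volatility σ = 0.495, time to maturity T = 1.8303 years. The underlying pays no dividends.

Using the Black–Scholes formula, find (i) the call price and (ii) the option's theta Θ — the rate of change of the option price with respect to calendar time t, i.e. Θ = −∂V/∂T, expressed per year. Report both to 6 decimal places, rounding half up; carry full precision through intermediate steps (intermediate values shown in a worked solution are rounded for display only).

price = 28.574872
Θ = -11.873324

σ√T = 0.495·√1.8303 = 0.669678
d₁ = (ln(S/K) + (r+σ²/2)T) / (σ√T) = (ln(152.44/194.88) + (0.0155+0.495²/2)·1.8303) / 0.669678 = (-0.245613 + 0.252604) / 0.669678 = 0.010440
d₂ = d₁ − σ√T = 0.010440 − 0.669678 = -0.659239
e^{−rT} = e^{−0.0155·1.8303} = 0.972029
N(d₁) = 0.504165,  N(d₂) = 0.254871
Call price V = S·N(d₁) − K·e^{−rT}·N(d₂) = 76.854888 − 48.280016 = 28.574872
φ(d₁) = (1/√(2π))·e^{−d₁²/2} = 0.398921
Θ = −S·φ(d₁)·σ/(2√T) − r·K·e^{−rT}·N(d₂) = −11.124984 − 0.748340 = -11.873324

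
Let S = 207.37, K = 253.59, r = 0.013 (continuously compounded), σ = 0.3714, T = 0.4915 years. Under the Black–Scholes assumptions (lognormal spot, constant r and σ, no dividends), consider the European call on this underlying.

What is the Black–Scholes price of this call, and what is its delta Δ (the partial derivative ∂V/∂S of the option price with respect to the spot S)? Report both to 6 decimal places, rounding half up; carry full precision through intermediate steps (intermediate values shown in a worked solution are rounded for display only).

σ√T = 0.3714·√0.4915 = 0.260378
d₁ = (ln(S/K) + (r+σ²/2)T) / (σ√T) = (ln(207.37/253.59) + (0.013+0.3714²/2)·0.4915) / 0.260378 = (-0.201214 + 0.040288) / 0.260378 = -0.618050
d₂ = d₁ − σ√T = -0.618050 − 0.260378 = -0.878428
e^{−rT} = e^{−0.013·0.4915} = 0.993631
N(d₁) = 0.268271,  N(d₂) = 0.189856
Call price V = S·N(d₁) − K·e^{−rT}·N(d₂) = 55.631395 − 47.838898 = 7.792497
Δ = N(d₁) = 0.268271

price = 7.792497
Δ = 0.268271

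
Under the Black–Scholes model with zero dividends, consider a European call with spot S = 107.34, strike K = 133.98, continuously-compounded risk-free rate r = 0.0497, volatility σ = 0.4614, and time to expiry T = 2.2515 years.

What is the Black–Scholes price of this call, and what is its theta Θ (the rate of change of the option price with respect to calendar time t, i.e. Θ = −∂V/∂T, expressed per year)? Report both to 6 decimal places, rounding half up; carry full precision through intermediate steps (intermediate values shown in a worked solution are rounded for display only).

σ√T = 0.4614·√2.2515 = 0.692331
d₁ = (ln(S/K) + (r+σ²/2)T) / (σ√T) = (ln(107.34/133.98) + (0.0497+0.4614²/2)·2.2515) / 0.692331 = (-0.221689 + 0.351560) / 0.692331 = 0.187586
d₂ = d₁ − σ√T = 0.187586 − 0.692331 = -0.504745
e^{−rT} = e^{−0.0497·2.2515} = 0.894134
N(d₁) = 0.574399,  N(d₂) = 0.306869
Call price V = S·N(d₁) − K·e^{−rT}·N(d₂) = 61.656014 − 36.761698 = 24.894316
φ(d₁) = (1/√(2π))·e^{−d₁²/2} = 0.391985
Θ = −S·φ(d₁)·σ/(2√T) − r·K·e^{−rT}·N(d₂) = −6.469076 − 1.827056 = -8.296132

price = 24.894316
Θ = -8.296132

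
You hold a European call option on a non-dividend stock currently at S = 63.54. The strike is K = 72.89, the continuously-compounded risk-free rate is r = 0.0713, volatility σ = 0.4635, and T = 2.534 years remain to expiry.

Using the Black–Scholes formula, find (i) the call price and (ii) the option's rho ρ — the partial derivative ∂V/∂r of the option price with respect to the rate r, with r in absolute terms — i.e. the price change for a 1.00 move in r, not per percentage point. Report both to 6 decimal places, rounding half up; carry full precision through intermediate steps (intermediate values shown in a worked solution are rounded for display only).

σ√T = 0.4635·√2.534 = 0.737824
d₁ = (ln(S/K) + (r+σ²/2)T) / (σ√T) = (ln(63.54/72.89) + (0.0713+0.4635²/2)·2.534) / 0.737824 = (-0.137282 + 0.452867) / 0.737824 = 0.427723
d₂ = d₁ − σ√T = 0.427723 − 0.737824 = -0.310101
e^{−rT} = e^{−0.0713·2.534} = 0.834707
N(d₁) = 0.665574,  N(d₂) = 0.378242
Call price V = S·N(d₁) − K·e^{−rT}·N(d₂) = 42.290557 − 23.012934 = 19.277624
ρ = K·T·e^{−rT}·N(d₂) = 58.314774

price = 19.277624
ρ = 58.314774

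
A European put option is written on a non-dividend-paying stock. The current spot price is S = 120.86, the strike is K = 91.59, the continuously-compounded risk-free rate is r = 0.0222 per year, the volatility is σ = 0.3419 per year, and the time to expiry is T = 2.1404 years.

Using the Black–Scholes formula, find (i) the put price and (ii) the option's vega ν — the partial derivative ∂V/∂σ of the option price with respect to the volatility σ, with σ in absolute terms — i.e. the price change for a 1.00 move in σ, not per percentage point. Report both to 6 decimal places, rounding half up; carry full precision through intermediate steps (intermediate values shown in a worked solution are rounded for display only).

price = 7.856400
ν = 47.070524

σ√T = 0.3419·√2.1404 = 0.500203
d₁ = (ln(S/K) + (r+σ²/2)T) / (σ√T) = (ln(120.86/91.59) + (0.0222+0.3419²/2)·2.1404) / 0.500203 = (0.277311 + 0.172619) / 0.500203 = 0.899493
d₂ = d₁ − σ√T = 0.899493 − 0.500203 = 0.399290
e^{−rT} = e^{−0.0222·2.1404} = 0.953594
N(−d₁) = 0.184195,  N(−d₂) = 0.344840
Put price V = K·e^{−rT}·N(−d₂) − S·N(−d₁) = 30.118220 − 22.261820 = 7.856400
φ(d₁) = (1/√(2π))·e^{−d₁²/2} = 0.266207
ν = S·φ(d₁)·√T = 47.070524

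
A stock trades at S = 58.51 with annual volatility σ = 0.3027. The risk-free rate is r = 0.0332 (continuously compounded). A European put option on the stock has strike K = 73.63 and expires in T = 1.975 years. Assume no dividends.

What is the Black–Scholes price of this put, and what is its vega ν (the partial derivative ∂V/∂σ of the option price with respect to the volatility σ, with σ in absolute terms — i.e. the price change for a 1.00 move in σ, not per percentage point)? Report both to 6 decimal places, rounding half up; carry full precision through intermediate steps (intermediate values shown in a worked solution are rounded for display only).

σ√T = 0.3027·√1.975 = 0.425399
d₁ = (ln(S/K) + (r+σ²/2)T) / (σ√T) = (ln(58.51/73.63) + (0.0332+0.3027²/2)·1.975) / 0.425399 = (-0.229855 + 0.156052) / 0.425399 = -0.173491
d₂ = d₁ − σ√T = -0.173491 − 0.425399 = -0.598890
e^{−rT} = e^{−0.0332·1.975} = 0.936533
N(−d₁) = 0.568867,  N(−d₂) = 0.725377
Put price V = K·e^{−rT}·N(−d₂) − S·N(−d₁) = 50.019780 − 33.284429 = 16.735351
φ(d₁) = (1/√(2π))·e^{−d₁²/2} = 0.392983
ν = S·φ(d₁)·√T = 32.313779

price = 16.735351
ν = 32.313779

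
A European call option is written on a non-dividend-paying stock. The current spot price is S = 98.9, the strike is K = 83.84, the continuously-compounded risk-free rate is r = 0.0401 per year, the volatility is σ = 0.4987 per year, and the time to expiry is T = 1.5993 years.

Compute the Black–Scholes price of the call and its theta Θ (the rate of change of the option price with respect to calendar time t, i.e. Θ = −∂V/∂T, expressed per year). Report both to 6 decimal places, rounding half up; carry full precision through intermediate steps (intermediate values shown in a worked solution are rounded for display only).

price = 33.485145
Θ = -7.815285

σ√T = 0.4987·√1.5993 = 0.630673
d₁ = (ln(S/K) + (r+σ²/2)T) / (σ√T) = (ln(98.9/83.84) + (0.0401+0.4987²/2)·1.5993) / 0.630673 = (0.165199 + 0.263006) / 0.630673 = 0.678965
d₂ = d₁ − σ√T = 0.678965 − 0.630673 = 0.048292
e^{−rT} = e^{−0.0401·1.5993} = 0.937881
N(d₁) = 0.751420,  N(d₂) = 0.519258
Call price V = S·N(d₁) − K·e^{−rT}·N(d₂) = 74.315449 − 40.830304 = 33.485145
φ(d₁) = (1/√(2π))·e^{−d₁²/2} = 0.316816
Θ = −S·φ(d₁)·σ/(2√T) − r·K·e^{−rT}·N(d₂) = −6.177990 − 1.637295 = -7.815285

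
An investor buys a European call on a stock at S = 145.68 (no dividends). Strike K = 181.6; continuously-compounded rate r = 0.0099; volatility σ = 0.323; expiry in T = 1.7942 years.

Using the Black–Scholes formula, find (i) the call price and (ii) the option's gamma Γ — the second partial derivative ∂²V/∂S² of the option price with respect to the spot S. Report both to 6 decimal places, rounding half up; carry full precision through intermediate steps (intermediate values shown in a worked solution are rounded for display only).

price = 14.321230
Γ = 0.006132

σ√T = 0.323·√1.7942 = 0.432651
d₁ = (ln(S/K) + (r+σ²/2)T) / (σ√T) = (ln(145.68/181.6) + (0.0099+0.323²/2)·1.7942) / 0.432651 = (-0.220394 + 0.111356) / 0.432651 = -0.252023
d₂ = d₁ − σ√T = -0.252023 − 0.432651 = -0.684674
e^{−rT} = e^{−0.0099·1.7942} = 0.982394
N(d₁) = 0.400512,  N(d₂) = 0.246775
Call price V = S·N(d₁) − K·e^{−rT}·N(d₂) = 58.346557 − 44.025327 = 14.321230
φ(d₁) = (1/√(2π))·e^{−d₁²/2} = 0.386472
Γ = φ(d₁) / (S·σ·√T) = 0.006132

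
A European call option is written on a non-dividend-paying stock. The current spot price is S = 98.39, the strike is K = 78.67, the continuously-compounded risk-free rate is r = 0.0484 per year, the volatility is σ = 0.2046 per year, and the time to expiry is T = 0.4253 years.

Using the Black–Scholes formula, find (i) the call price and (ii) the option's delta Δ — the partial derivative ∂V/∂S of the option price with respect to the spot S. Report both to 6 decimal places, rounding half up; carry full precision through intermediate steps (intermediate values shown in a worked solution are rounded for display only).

price = 21.476068
Δ = 0.971109

σ√T = 0.2046·√0.4253 = 0.133430
d₁ = (ln(S/K) + (r+σ²/2)T) / (σ√T) = (ln(98.39/78.67) + (0.0484+0.2046²/2)·0.4253) / 0.133430 = (0.223677 + 0.029486) / 0.133430 = 1.897352
d₂ = d₁ − σ√T = 1.897352 − 0.133430 = 1.763922
e^{−rT} = e^{−0.0484·0.4253} = 0.979626
N(d₁) = 0.971109,  N(d₂) = 0.961127
Call price V = S·N(d₁) − K·e^{−rT}·N(d₂) = 95.547439 − 74.071372 = 21.476068
Δ = N(d₁) = 0.971109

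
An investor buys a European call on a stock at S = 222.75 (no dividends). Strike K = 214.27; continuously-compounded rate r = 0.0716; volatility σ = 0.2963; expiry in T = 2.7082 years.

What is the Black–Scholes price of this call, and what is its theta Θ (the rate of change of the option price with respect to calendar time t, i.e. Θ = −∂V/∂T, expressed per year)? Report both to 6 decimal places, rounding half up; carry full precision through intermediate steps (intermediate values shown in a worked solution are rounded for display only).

price = 65.765696
Θ = -13.653755

σ√T = 0.2963·√2.7082 = 0.487609
d₁ = (ln(S/K) + (r+σ²/2)T) / (σ√T) = (ln(222.75/214.27) + (0.0716+0.2963²/2)·2.7082) / 0.487609 = (0.038813 + 0.312789) / 0.487609 = 0.721073
d₂ = d₁ − σ√T = 0.721073 − 0.487609 = 0.233463
e^{−rT} = e^{−0.0716·2.7082} = 0.823734
N(d₁) = 0.764568,  N(d₂) = 0.592299
Call price V = S·N(d₁) − K·e^{−rT}·N(d₂) = 170.307425 − 104.541729 = 65.765696
φ(d₁) = (1/√(2π))·e^{−d₁²/2} = 0.307613
Θ = −S·φ(d₁)·σ/(2√T) − r·K·e^{−rT}·N(d₂) = −6.168567 − 7.485188 = -13.653755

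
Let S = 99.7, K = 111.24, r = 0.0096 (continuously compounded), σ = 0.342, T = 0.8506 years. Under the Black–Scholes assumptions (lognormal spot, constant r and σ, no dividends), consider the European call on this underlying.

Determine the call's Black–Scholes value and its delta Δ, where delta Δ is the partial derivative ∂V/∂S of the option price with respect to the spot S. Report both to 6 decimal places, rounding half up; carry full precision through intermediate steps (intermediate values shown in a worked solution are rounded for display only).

price = 8.509986
Δ = 0.435009

σ√T = 0.342·√0.8506 = 0.315420
d₁ = (ln(S/K) + (r+σ²/2)T) / (σ√T) = (ln(99.7/111.24) + (0.0096+0.342²/2)·0.8506) / 0.315420 = (-0.109524 + 0.057911) / 0.315420 = -0.163635
d₂ = d₁ − σ√T = -0.163635 − 0.315420 = -0.479055
e^{−rT} = e^{−0.0096·0.8506} = 0.991867
N(d₁) = 0.435009,  N(d₂) = 0.315950
Call price V = S·N(d₁) − K·e^{−rT}·N(d₂) = 43.370409 − 34.860423 = 8.509986
Δ = N(d₁) = 0.435009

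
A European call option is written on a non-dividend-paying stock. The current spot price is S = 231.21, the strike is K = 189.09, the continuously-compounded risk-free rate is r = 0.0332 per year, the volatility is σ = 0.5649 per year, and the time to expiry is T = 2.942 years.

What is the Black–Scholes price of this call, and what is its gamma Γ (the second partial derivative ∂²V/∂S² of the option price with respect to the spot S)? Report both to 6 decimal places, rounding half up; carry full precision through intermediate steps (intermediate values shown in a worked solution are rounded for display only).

price = 107.984451
Γ = 0.001301

σ√T = 0.5649·√2.942 = 0.968931
d₁ = (ln(S/K) + (r+σ²/2)T) / (σ√T) = (ln(231.21/189.09) + (0.0332+0.5649²/2)·2.942) / 0.968931 = (0.201103 + 0.567088) / 0.968931 = 0.792824
d₂ = d₁ − σ√T = 0.792824 − 0.968931 = -0.176108
e^{−rT} = e^{−0.0332·2.942} = 0.906944
N(d₁) = 0.786060,  N(d₂) = 0.430105
Call price V = S·N(d₁) − K·e^{−rT}·N(d₂) = 181.744862 − 73.760411 = 107.984451
φ(d₁) = (1/√(2π))·e^{−d₁²/2} = 0.291352
Γ = φ(d₁) / (S·σ·√T) = 0.001301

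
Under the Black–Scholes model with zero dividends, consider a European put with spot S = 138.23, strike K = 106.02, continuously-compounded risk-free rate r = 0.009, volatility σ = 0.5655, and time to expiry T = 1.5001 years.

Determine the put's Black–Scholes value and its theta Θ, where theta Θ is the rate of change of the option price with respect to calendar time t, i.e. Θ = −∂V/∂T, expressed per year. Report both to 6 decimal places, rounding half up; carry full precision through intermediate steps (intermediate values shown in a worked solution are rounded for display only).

price = 18.579216
Θ = -9.168543

σ√T = 0.5655·√1.5001 = 0.692616
d₁ = (ln(S/K) + (r+σ²/2)T) / (σ√T) = (ln(138.23/106.02) + (0.009+0.5655²/2)·1.5001) / 0.692616 = (0.265291 + 0.253360) / 0.692616 = 0.748828
d₂ = d₁ − σ√T = 0.748828 − 0.692616 = 0.056212
e^{−rT} = e^{−0.009·1.5001} = 0.986590
N(−d₁) = 0.226980,  N(−d₂) = 0.477586
Put price V = K·e^{−rT}·N(−d₂) − S·N(−d₁) = 49.954705 − 31.375488 = 18.579216
φ(d₁) = (1/√(2π))·e^{−d₁²/2} = 0.301402
Θ = −S·φ(d₁)·σ/(2√T) + r·K·e^{−rT}·N(−d₂) = −9.618135 + 0.449592 = -9.168543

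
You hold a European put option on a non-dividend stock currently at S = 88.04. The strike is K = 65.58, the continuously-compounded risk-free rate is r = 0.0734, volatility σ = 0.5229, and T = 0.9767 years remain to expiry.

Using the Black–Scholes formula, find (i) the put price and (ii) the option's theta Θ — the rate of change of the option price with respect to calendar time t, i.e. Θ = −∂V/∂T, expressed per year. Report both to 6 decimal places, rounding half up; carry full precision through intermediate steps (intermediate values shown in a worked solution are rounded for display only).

price = 5.234132
Θ = -4.359620

σ√T = 0.5229·√0.9767 = 0.516772
d₁ = (ln(S/K) + (r+σ²/2)T) / (σ√T) = (ln(88.04/65.58) + (0.0734+0.5229²/2)·0.9767) / 0.516772 = (0.294520 + 0.205217) / 0.516772 = 0.967035
d₂ = d₁ − σ√T = 0.967035 − 0.516772 = 0.450263
e^{−rT} = e^{−0.0734·0.9767} = 0.930820
N(−d₁) = 0.166763,  N(−d₂) = 0.326260
Put price V = K·e^{−rT}·N(−d₂) − S·N(−d₁) = 19.915963 − 14.681831 = 5.234132
φ(d₁) = (1/√(2π))·e^{−d₁²/2} = 0.249944
Θ = −S·φ(d₁)·σ/(2√T) + r·K·e^{−rT}·N(−d₂) = −5.821452 + 1.461832 = -4.359620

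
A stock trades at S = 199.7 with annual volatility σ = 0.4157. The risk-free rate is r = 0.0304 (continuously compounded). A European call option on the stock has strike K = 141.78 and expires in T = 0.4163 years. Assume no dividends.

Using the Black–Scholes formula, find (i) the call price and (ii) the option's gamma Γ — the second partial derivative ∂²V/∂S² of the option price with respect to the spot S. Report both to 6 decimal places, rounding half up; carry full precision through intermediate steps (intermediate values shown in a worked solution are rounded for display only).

price = 61.629482
Γ = 0.002572

σ√T = 0.4157·√0.4163 = 0.268215
d₁ = (ln(S/K) + (r+σ²/2)T) / (σ√T) = (ln(199.7/141.78) + (0.0304+0.4157²/2)·0.4163) / 0.268215 = (0.342540 + 0.048625) / 0.268215 = 1.458400
d₂ = d₁ − σ√T = 1.458400 − 0.268215 = 1.190185
e^{−rT} = e^{−0.0304·0.4163} = 0.987424
N(d₁) = 0.927635,  N(d₂) = 0.883013
Call price V = S·N(d₁) − K·e^{−rT}·N(d₂) = 185.248674 − 123.619192 = 61.629482
φ(d₁) = (1/√(2π))·e^{−d₁²/2} = 0.137738
Γ = φ(d₁) / (S·σ·√T) = 0.002572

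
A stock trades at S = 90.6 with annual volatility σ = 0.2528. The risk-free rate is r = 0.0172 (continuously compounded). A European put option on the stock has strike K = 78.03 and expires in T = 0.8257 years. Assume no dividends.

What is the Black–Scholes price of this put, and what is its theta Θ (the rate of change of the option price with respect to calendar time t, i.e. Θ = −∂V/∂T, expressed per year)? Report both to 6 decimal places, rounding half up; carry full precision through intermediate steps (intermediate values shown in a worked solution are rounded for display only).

σ√T = 0.2528·√0.8257 = 0.229714
d₁ = (ln(S/K) + (r+σ²/2)T) / (σ√T) = (ln(90.6/78.03) + (0.0172+0.2528²/2)·0.8257) / 0.229714 = (0.149361 + 0.040586) / 0.229714 = 0.826884
d₂ = d₁ − σ√T = 0.826884 − 0.229714 = 0.597170
e^{−rT} = e^{−0.0172·0.8257} = 0.985898
N(−d₁) = 0.204151,  N(−d₂) = 0.275197
Put price V = K·e^{−rT}·N(−d₂) − S·N(−d₁) = 21.170805 − 18.496109 = 2.674696
φ(d₁) = (1/√(2π))·e^{−d₁²/2} = 0.283425
Θ = −S·φ(d₁)·σ/(2√T) + r·K·e^{−rT}·N(−d₂) = −3.571926 + 0.364138 = -3.207788

price = 2.674696
Θ = -3.207788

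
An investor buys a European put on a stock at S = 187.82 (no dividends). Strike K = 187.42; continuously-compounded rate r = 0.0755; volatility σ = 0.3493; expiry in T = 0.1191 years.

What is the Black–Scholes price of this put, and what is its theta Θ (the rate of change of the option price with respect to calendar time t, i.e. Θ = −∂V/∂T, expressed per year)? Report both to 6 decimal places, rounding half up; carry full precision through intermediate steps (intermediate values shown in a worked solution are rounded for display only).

price = 7.976352
Θ = -30.648254

σ√T = 0.3493·√0.1191 = 0.120546
d₁ = (ln(S/K) + (r+σ²/2)T) / (σ√T) = (ln(187.82/187.42) + (0.0755+0.3493²/2)·0.1191) / 0.120546 = (0.002132 + 0.016258) / 0.120546 = 0.152553
d₂ = d₁ − σ√T = 0.152553 − 0.120546 = 0.032007
e^{−rT} = e^{−0.0755·0.1191} = 0.991048
N(−d₁) = 0.439375,  N(−d₂) = 0.487233
Put price V = K·e^{−rT}·N(−d₂) − S·N(−d₁) = 90.499826 − 82.523475 = 7.976352
φ(d₁) = (1/√(2π))·e^{−d₁²/2} = 0.394327
Θ = −S·φ(d₁)·σ/(2√T) + r·K·e^{−rT}·N(−d₂) = −37.480990 + 6.832737 = -30.648254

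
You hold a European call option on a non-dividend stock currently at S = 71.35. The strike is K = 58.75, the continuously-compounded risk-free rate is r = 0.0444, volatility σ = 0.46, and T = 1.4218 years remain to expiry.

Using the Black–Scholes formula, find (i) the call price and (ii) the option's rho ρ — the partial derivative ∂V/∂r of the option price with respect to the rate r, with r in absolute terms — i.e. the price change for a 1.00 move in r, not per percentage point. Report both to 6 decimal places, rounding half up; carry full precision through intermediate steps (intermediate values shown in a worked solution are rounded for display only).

price = 23.198471
ρ = 45.275302

σ√T = 0.46·√1.4218 = 0.548501
d₁ = (ln(S/K) + (r+σ²/2)T) / (σ√T) = (ln(71.35/58.75) + (0.0444+0.46²/2)·1.4218) / 0.548501 = (0.194306 + 0.213554) / 0.548501 = 0.743592
d₂ = d₁ − σ√T = 0.743592 − 0.548501 = 0.195091
e^{−rT} = e^{−0.0444·1.4218} = 0.938823
N(d₁) = 0.771438,  N(d₂) = 0.577339
Call price V = S·N(d₁) − K·e^{−rT}·N(d₂) = 55.042121 − 31.843650 = 23.198471
ρ = K·T·e^{−rT}·N(d₂) = 45.275302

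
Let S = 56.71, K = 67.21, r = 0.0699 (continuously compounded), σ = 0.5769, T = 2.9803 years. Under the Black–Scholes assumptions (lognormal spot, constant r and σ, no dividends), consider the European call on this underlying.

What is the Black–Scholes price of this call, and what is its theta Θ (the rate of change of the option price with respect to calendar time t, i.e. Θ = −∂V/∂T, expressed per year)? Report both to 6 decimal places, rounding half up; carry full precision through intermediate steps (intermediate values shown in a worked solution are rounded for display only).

price = 22.310554
Θ = -4.505376

σ√T = 0.5769·√2.9803 = 0.995934
d₁ = (ln(S/K) + (r+σ²/2)T) / (σ√T) = (ln(56.71/67.21) + (0.0699+0.5769²/2)·2.9803) / 0.995934 = (-0.169871 + 0.704265) / 0.995934 = 0.536575
d₂ = d₁ − σ√T = 0.536575 − 0.995934 = -0.459358
e^{−rT} = e^{−0.0699·2.9803} = 0.811945
N(d₁) = 0.704220,  N(d₂) = 0.322988
Call price V = S·N(d₁) − K·e^{−rT}·N(d₂) = 39.936290 − 17.625736 = 22.310554
φ(d₁) = (1/√(2π))·e^{−d₁²/2} = 0.345454
Θ = −S·φ(d₁)·σ/(2√T) − r·K·e^{−rT}·N(d₂) = −3.273337 − 1.232039 = -4.505376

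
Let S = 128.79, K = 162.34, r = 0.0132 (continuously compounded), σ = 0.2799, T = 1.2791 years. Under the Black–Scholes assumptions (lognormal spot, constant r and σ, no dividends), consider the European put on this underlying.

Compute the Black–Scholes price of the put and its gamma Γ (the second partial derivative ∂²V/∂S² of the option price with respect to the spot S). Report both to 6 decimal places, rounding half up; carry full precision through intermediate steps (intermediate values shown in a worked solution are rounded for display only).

σ√T = 0.2799·√1.2791 = 0.316559
d₁ = (ln(S/K) + (r+σ²/2)T) / (σ√T) = (ln(128.79/162.34) + (0.0132+0.2799²/2)·1.2791) / 0.316559 = (-0.231510 + 0.066989) / 0.316559 = -0.519715
d₂ = d₁ − σ√T = -0.519715 − 0.316559 = -0.836275
e^{−rT} = e^{−0.0132·1.2791} = 0.983258
N(−d₁) = 0.698369,  N(−d₂) = 0.798500
Put price V = K·e^{−rT}·N(−d₂) − S·N(−d₁) = 127.458162 − 89.942937 = 37.515225
φ(d₁) = (1/√(2π))·e^{−d₁²/2} = 0.348544
Γ = φ(d₁) / (S·σ·√T) = 0.008549

price = 37.515225
Γ = 0.008549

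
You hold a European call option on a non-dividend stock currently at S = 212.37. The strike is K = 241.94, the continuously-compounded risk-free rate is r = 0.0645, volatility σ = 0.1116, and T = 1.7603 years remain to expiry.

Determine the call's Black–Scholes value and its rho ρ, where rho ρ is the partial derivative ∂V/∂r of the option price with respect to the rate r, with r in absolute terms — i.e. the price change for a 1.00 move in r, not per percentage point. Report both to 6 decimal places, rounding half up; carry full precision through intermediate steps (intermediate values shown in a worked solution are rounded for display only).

σ√T = 0.1116·√1.7603 = 0.148067
d₁ = (ln(S/K) + (r+σ²/2)T) / (σ√T) = (ln(212.37/241.94) + (0.0645+0.1116²/2)·1.7603) / 0.148067 = (-0.130360 + 0.124501) / 0.148067 = -0.039567
d₂ = d₁ − σ√T = -0.039567 − 0.148067 = -0.187633
e^{−rT} = e^{−0.0645·1.7603} = 0.892669
N(d₁) = 0.484219,  N(d₂) = 0.425582
Call price V = S·N(d₁) − K·e^{−rT}·N(d₂) = 102.833661 − 91.913958 = 10.919703
ρ = K·T·e^{−rT}·N(d₂) = 161.796140

price = 10.919703
ρ = 161.796140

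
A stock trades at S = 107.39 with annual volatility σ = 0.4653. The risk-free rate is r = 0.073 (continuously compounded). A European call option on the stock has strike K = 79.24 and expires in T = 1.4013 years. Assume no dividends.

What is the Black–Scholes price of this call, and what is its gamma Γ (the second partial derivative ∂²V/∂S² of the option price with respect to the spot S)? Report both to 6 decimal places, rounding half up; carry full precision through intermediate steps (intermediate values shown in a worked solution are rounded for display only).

price = 42.184851
Γ = 0.004037

σ√T = 0.4653·√1.4013 = 0.550806
d₁ = (ln(S/K) + (r+σ²/2)T) / (σ√T) = (ln(107.39/79.24) + (0.073+0.4653²/2)·1.4013) / 0.550806 = (0.303986 + 0.253988) / 0.550806 = 1.013014
d₂ = d₁ − σ√T = 1.013014 − 0.550806 = 0.462208
e^{−rT} = e^{−0.073·1.4013} = 0.902763
N(d₁) = 0.844473,  N(d₂) = 0.678034
Call price V = S·N(d₁) − K·e^{−rT}·N(d₂) = 90.687994 − 48.503142 = 42.184851
φ(d₁) = (1/√(2π))·e^{−d₁²/2} = 0.238822
Γ = φ(d₁) / (S·σ·√T) = 0.004037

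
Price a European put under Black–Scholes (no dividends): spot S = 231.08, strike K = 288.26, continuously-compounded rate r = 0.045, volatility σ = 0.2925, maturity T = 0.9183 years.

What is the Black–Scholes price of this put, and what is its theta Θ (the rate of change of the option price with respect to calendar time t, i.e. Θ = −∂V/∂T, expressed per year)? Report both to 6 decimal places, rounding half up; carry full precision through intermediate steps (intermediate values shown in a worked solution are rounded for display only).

σ√T = 0.2925·√0.9183 = 0.280297
d₁ = (ln(S/K) + (r+σ²/2)T) / (σ√T) = (ln(231.08/288.26) + (0.045+0.2925²/2)·0.9183) / 0.280297 = (-0.221099 + 0.080607) / 0.280297 = -0.501227
d₂ = d₁ − σ√T = -0.501227 − 0.280297 = -0.781523
e^{−rT} = e^{−0.045·0.9183} = 0.959519
N(−d₁) = 0.691894,  N(−d₂) = 0.782753
Put price V = K·e^{−rT}·N(−d₂) − S·N(−d₁) = 216.502224 − 159.882908 = 56.619317
φ(d₁) = (1/√(2π))·e^{−d₁²/2} = 0.351849
Θ = −S·φ(d₁)·σ/(2√T) + r·K·e^{−rT}·N(−d₂) = −12.408592 + 9.742600 = -2.665992

price = 56.619317
Θ = -2.665992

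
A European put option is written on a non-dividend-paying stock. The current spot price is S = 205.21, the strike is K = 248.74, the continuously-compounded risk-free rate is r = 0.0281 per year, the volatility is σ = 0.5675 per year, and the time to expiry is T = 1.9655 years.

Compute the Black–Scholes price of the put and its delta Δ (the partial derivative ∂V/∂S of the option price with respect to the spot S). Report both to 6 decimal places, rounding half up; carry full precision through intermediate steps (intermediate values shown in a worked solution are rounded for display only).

σ√T = 0.5675·√1.9655 = 0.795614
d₁ = (ln(S/K) + (r+σ²/2)T) / (σ√T) = (ln(205.21/248.74) + (0.0281+0.5675²/2)·1.9655) / 0.795614 = (-0.192374 + 0.371731) / 0.795614 = 0.225432
d₂ = d₁ − σ√T = 0.225432 − 0.795614 = -0.570182
e^{−rT} = e^{−0.0281·1.9655} = 0.946267
N(−d₁) = 0.410822,  N(−d₂) = 0.715723
Put price V = K·e^{−rT}·N(−d₂) − S·N(−d₁) = 168.462853 − 84.304687 = 84.158166
Δ = −N(−d₁) = -0.410822

price = 84.158166
Δ = -0.410822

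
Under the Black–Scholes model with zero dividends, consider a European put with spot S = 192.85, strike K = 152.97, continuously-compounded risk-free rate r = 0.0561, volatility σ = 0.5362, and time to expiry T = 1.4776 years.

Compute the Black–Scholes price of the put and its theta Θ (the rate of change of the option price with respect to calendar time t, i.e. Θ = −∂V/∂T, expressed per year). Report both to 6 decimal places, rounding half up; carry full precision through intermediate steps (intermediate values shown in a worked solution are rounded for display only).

σ√T = 0.5362·√1.4776 = 0.651786
d₁ = (ln(S/K) + (r+σ²/2)T) / (σ√T) = (ln(192.85/152.97) + (0.0561+0.5362²/2)·1.4776) / 0.651786 = (0.231671 + 0.295306) / 0.651786 = 0.808512
d₂ = d₁ − σ√T = 0.808512 − 0.651786 = 0.156725
e^{−rT} = e^{−0.0561·1.4776} = 0.920449
N(−d₁) = 0.209398,  N(−d₂) = 0.437731
Put price V = K·e^{−rT}·N(−d₂) − S·N(−d₁) = 61.632965 − 40.382407 = 21.250558
φ(d₁) = (1/√(2π))·e^{−d₁²/2} = 0.287715
Θ = −S·φ(d₁)·σ/(2√T) + r·K·e^{−rT}·N(−d₂) = −12.237729 + 3.457609 = -8.780119

price = 21.250558
Θ = -8.780119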